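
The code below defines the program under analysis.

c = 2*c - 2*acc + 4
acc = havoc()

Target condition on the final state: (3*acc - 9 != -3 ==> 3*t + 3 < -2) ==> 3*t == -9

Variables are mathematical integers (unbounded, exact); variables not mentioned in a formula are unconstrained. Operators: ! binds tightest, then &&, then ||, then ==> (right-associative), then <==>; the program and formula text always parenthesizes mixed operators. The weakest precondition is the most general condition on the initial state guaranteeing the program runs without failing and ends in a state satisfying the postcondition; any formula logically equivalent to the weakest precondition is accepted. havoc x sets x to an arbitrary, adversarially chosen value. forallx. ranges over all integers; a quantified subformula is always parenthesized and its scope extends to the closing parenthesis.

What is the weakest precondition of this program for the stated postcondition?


Working backward. After the program, the postcondition (3*acc - 9 != -3 ==> 3*t + 3 < -2) ==> 3*t == -9 must hold; in canonical form it is (3*acc != 6 ==> 3*t < -5) ==> 3*t == -9.
Before havoc acc: forall acc_1. ((3*acc_1 != 6 ==> 3*t < -5) ==> 3*t == -9)
Before c := 2*c - 2*acc + 4: forall acc_1. ((3*acc_1 != 6 ==> 3*t < -5) ==> 3*t == -9)
Answer: WP = forall acc_1. ((3*acc_1 != 6 ==> 3*t < -5) ==> 3*t == -9)


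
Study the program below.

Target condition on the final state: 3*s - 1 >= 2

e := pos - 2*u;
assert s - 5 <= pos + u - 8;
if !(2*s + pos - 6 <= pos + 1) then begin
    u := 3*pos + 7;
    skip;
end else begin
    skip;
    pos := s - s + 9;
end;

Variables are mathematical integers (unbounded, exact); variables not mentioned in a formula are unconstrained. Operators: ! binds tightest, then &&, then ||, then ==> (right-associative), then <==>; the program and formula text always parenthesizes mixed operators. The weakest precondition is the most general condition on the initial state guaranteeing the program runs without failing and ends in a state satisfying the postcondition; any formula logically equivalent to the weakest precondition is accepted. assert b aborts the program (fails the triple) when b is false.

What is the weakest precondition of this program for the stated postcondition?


Working backward. After the program, the postcondition 3*s - 1 >= 2 must hold; in canonical form it is 3*s >= 3.
Then branch requires 3*s >= 3; else branch requires 3*s >= 3.
Before the if: ((!(2*s <= 7)) ==> 3*s >= 3) && (2*s <= 7 ==> 3*s >= 3)
Before assert s - 5 <= pos + u - 8: s <= pos + u - 3 && ((!(2*s <= 7)) ==> 3*s >= 3) && (2*s <= 7 ==> 3*s >= 3)
Before e := pos - 2*u: s <= pos + u - 3 && ((!(2*s <= 7)) ==> 3*s >= 3) && (2*s <= 7 ==> 3*s >= 3)
Answer: WP = s <= pos + u - 3 && ((!(2*s <= 7)) ==> 3*s >= 3) && (2*s <= 7 ==> 3*s >= 3)


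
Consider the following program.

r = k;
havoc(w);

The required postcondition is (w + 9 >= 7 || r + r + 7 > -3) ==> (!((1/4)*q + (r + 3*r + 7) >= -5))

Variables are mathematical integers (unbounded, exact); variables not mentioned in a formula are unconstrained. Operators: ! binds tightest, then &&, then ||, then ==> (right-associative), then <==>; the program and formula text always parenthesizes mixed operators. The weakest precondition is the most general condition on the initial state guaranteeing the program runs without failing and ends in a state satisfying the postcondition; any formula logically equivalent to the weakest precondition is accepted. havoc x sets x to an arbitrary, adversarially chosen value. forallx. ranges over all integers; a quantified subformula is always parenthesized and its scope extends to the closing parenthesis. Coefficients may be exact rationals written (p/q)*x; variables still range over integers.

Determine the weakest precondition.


Working backward. After the program, the postcondition (w + 9 >= 7 || r + r + 7 > -3) ==> (!((1/4)*q + (r + 3*r + 7) >= -5)) must hold; in canonical form it is (w >= -2 || 2*r > -10) ==> (!((1/4)*q + 4*r >= -12)).
Before havoc w: forall w_1. ((w_1 >= -2 || 2*r > -10) ==> (!((1/4)*q + 4*r >= -12)))
Before r := k: forall w_1. ((w_1 >= -2 || 2*k > -10) ==> (!(4*k + (1/4)*q >= -12)))
Answer: WP = forall w_1. ((w_1 >= -2 || 2*k > -10) ==> (!(4*k + (1/4)*q >= -12)))


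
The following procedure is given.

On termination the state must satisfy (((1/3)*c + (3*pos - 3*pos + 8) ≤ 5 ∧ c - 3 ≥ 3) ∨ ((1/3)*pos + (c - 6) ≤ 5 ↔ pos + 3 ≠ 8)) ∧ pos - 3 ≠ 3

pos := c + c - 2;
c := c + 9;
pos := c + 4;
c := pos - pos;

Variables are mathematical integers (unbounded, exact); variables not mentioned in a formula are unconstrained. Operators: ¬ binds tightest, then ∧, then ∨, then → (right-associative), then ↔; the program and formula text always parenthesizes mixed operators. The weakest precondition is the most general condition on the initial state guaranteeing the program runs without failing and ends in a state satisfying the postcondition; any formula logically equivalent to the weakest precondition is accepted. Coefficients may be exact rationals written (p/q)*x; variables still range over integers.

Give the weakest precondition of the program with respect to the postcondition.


Working backward. After the program, the postcondition (((1/3)*c + (3*pos - 3*pos + 8) ≤ 5 ∧ c - 3 ≥ 3) ∨ ((1/3)*pos + (c - 6) ≤ 5 ↔ pos + 3 ≠ 8)) ∧ pos - 3 ≠ 3 must hold; in canonical form it is (((1/3)*c ≤ -3 ∧ c ≥ 6) ∨ (c + (1/3)*pos ≤ 11 ↔ pos ≠ 5)) ∧ pos ≠ 6.
Before c := pos - pos: ((1/3)*pos ≤ 11 ↔ pos ≠ 5) ∧ pos ≠ 6
Before pos := c + 4: ((1/3)*c ≤ 29/3 ↔ c ≠ 1) ∧ c ≠ 2
Before c := c + 9: ((1/3)*c ≤ 20/3 ↔ c ≠ -8) ∧ c ≠ -7
Before pos := c + c - 2: ((1/3)*c ≤ 20/3 ↔ c ≠ -8) ∧ c ≠ -7
Answer: WP = ((1/3)*c ≤ 20/3 ↔ c ≠ -8) ∧ c ≠ -7


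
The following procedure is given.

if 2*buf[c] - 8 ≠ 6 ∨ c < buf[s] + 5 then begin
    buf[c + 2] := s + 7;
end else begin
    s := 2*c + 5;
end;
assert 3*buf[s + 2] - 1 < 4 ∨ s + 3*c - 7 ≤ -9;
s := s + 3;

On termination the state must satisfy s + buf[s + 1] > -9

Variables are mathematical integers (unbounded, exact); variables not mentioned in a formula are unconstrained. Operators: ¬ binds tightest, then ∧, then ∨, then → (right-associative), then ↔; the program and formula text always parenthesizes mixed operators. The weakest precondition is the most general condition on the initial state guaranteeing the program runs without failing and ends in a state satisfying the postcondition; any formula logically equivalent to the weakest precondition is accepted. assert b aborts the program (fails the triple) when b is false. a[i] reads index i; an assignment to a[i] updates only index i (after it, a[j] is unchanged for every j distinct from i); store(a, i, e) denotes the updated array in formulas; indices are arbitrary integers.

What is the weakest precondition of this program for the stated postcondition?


Working backward. After the program, the postcondition s + buf[s + 1] > -9 must hold; in canonical form it is buf[s + 1] + s > -9.
Before s := s + 3: buf[s + 4] + s > -12
Before assert 3*buf[s + 2] - 1 < 4 ∨ s + 3*c - 7 ≤ -9: (3*buf[s + 2] < 5 ∨ 3*c + s ≤ -2) ∧ buf[s + 4] + s > -12
Then branch requires (3*store(buf, c + 2, s + 7)[s + 2] < 5 ∨ 3*c + s ≤ -2) ∧ store(buf, c + 2, s + 7)[s + 4] + s > -12; else branch requires (3*buf[2*c + 7] < 5 ∨ 5*c ≤ -7) ∧ buf[2*c + 9] + 2*c > -17.
Before the if: ((2*buf[c] ≠ 14 ∨ c < buf[s] + 5) → ((3*store(buf, c + 2, s + 7)[s + 2] < 5 ∨ 3*c + s ≤ -2) ∧ store(buf, c + 2, s + 7)[s + 4] + s > -12)) ∧ ((¬(2*buf[c] ≠ 14 ∨ c < buf[s] + 5)) → ((3*buf[2*c + 7] < 5 ∨ 5*c ≤ -7) ∧ buf[2*c + 9] + 2*c > -17))
Answer: WP = ((2*buf[c] ≠ 14 ∨ c < buf[s] + 5) → ((3*store(buf, c + 2, s + 7)[s + 2] < 5 ∨ 3*c + s ≤ -2) ∧ store(buf, c + 2, s + 7)[s + 4] + s > -12)) ∧ ((¬(2*buf[c] ≠ 14 ∨ c < buf[s] + 5)) → ((3*buf[2*c + 7] < 5 ∨ 5*c ≤ -7) ∧ buf[2*c + 9] + 2*c > -17))


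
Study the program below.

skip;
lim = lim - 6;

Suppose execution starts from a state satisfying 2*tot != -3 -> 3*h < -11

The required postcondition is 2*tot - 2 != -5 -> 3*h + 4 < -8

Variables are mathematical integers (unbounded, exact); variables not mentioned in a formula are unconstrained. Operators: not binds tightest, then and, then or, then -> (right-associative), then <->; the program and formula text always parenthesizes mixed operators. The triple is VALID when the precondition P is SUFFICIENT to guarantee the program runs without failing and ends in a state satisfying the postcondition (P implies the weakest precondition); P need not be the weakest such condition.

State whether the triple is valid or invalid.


Working backward. After the program, the postcondition 2*tot - 2 != -5 -> 3*h + 4 < -8 must hold; in canonical form it is 2*tot != -3 -> 3*h < -12.
Before lim := lim - 6: 2*tot != -3 -> 3*h < -12
Before skip: 2*tot != -3 -> 3*h < -12
The weakest precondition is 2*tot != -3 -> 3*h < -12.
Check whether 2*tot != -3 -> 3*h < -11 implies it.
Countermodel: at the initial state h = -4, tot = 0, the precondition holds but the weakest precondition fails.
Answer: invalid


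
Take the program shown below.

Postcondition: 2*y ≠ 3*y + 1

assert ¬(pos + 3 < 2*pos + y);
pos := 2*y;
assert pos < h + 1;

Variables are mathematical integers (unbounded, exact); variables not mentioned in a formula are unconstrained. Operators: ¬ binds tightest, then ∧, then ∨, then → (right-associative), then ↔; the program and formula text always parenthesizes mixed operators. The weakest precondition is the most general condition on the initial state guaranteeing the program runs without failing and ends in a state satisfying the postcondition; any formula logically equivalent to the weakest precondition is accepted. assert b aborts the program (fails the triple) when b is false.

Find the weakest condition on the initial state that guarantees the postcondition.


Working backward. After the program, the postcondition 2*y ≠ 3*y + 1 must hold; in canonical form it is y ≠ -1.
Before assert pos < h + 1: pos < h + 1 ∧ y ≠ -1
Before pos := 2*y: 2*y < h + 1 ∧ y ≠ -1
Before assert ¬(pos + 3 < 2*pos + y): (¬(pos + y > 3)) ∧ 2*y < h + 1 ∧ y ≠ -1
Answer: WP = (¬(pos + y > 3)) ∧ 2*y < h + 1 ∧ y ≠ -1


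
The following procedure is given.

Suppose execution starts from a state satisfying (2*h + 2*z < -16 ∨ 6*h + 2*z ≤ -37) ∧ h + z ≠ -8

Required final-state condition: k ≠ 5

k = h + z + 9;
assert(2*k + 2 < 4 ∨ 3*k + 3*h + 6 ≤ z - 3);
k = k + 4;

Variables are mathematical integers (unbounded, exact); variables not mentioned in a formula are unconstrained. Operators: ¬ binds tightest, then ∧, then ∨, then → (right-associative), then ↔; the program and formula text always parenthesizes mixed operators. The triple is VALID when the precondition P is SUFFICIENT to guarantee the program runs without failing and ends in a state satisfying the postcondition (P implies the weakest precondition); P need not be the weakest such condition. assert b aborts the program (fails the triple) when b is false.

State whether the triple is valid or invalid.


Working backward. After the program, k ≠ 5 must hold.
Before k := k + 4: k ≠ 1
Before assert 2*k + 2 < 4 ∨ 3*k + 3*h + 6 ≤ z - 3: (2*k < 2 ∨ 3*h + 3*k ≤ z - 9) ∧ k ≠ 1
Before k := h + z + 9: (2*h + 2*z < -16 ∨ 6*h + 2*z ≤ -36) ∧ h + z ≠ -8
The weakest precondition is (2*h + 2*z < -16 ∨ 6*h + 2*z ≤ -36) ∧ h + z ≠ -8.
Check whether (2*h + 2*z < -16 ∨ 6*h + 2*z ≤ -37) ∧ h + z ≠ -8 implies it.
Every state satisfying the precondition satisfies the weakest precondition: the implication holds.
Answer: valid


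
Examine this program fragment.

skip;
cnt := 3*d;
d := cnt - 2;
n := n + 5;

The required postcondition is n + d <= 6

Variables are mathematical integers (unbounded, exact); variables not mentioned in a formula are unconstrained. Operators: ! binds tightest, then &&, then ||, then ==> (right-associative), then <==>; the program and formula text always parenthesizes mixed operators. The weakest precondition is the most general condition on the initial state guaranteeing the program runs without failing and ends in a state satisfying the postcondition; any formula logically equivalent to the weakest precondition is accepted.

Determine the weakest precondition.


Working backward. After the program, the postcondition n + d <= 6 must hold; in canonical form it is d + n <= 6.
Before n := n + 5: d + n <= 1
Before d := cnt - 2: cnt + n <= 3
Before cnt := 3*d: 3*d + n <= 3
Before skip: 3*d + n <= 3
Answer: WP = 3*d + n <= 3


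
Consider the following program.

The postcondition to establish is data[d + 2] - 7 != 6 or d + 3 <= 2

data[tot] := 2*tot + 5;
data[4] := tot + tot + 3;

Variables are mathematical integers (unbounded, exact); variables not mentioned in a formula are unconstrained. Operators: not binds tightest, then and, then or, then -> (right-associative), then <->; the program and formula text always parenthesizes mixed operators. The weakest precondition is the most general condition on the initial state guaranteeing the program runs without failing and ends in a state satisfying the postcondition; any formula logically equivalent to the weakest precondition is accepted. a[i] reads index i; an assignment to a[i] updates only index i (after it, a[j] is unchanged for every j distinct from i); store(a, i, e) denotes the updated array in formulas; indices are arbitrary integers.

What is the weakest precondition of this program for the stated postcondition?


Working backward. After the program, the postcondition data[d + 2] - 7 != 6 or d + 3 <= 2 must hold; in canonical form it is data[d + 2] != 13 or d <= -1.
Before data[4] := tot + tot + 3: store(data, 4, 2*tot + 3)[d + 2] != 13 or d <= -1
Before data[tot] := 2*tot + 5: store(store(data, tot, 2*tot + 5), 4, 2*tot + 3)[d + 2] != 13 or d <= -1
Answer: WP = store(store(data, tot, 2*tot + 5), 4, 2*tot + 3)[d + 2] != 13 or d <= -1


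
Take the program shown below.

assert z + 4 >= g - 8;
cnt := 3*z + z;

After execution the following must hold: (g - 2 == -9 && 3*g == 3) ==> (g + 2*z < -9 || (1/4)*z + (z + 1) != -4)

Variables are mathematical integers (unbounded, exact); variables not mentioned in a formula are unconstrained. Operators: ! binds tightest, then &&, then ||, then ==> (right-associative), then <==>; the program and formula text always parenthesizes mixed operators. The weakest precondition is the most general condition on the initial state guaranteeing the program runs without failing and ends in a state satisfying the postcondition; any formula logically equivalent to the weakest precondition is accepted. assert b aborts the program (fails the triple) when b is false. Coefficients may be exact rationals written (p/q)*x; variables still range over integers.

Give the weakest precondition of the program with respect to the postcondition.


Working backward. After the program, the postcondition (g - 2 == -9 && 3*g == 3) ==> (g + 2*z < -9 || (1/4)*z + (z + 1) != -4) must hold; in canonical form it is (g == -7 && 3*g == 3) ==> (g + 2*z < -9 || (5/4)*z != -5).
Before cnt := 3*z + z: (g == -7 && 3*g == 3) ==> (g + 2*z < -9 || (5/4)*z != -5)
Before assert z + 4 >= g - 8: z >= g - 12 && ((g == -7 && 3*g == 3) ==> (g + 2*z < -9 || (5/4)*z != -5))
Answer: WP = z >= g - 12 && ((g == -7 && 3*g == 3) ==> (g + 2*z < -9 || (5/4)*z != -5))


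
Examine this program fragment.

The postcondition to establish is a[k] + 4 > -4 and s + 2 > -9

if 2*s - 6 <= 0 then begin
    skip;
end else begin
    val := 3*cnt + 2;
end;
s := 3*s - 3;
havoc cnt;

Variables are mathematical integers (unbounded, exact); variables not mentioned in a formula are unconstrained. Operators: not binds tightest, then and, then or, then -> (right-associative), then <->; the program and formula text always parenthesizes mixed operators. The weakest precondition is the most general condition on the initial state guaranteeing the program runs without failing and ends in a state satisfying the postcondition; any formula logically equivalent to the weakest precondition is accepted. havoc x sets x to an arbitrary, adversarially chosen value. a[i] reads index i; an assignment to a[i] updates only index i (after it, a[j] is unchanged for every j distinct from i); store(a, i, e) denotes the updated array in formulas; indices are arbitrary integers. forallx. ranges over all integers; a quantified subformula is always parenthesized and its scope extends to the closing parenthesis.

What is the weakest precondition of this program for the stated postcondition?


Working backward. After the program, the postcondition a[k] + 4 > -4 and s + 2 > -9 must hold; in canonical form it is a[k] > -8 and s > -11.
Before havoc cnt: a[k] > -8 and s > -11
Before s := 3*s - 3: a[k] > -8 and 3*s > -8
Then branch requires a[k] > -8 and 3*s > -8; else branch requires a[k] > -8 and 3*s > -8.
Before the if: (2*s <= 6 -> (a[k] > -8 and 3*s > -8)) and ((not (2*s <= 6)) -> (a[k] > -8 and 3*s > -8))
Answer: WP = (2*s <= 6 -> (a[k] > -8 and 3*s > -8)) and ((not (2*s <= 6)) -> (a[k] > -8 and 3*s > -8))


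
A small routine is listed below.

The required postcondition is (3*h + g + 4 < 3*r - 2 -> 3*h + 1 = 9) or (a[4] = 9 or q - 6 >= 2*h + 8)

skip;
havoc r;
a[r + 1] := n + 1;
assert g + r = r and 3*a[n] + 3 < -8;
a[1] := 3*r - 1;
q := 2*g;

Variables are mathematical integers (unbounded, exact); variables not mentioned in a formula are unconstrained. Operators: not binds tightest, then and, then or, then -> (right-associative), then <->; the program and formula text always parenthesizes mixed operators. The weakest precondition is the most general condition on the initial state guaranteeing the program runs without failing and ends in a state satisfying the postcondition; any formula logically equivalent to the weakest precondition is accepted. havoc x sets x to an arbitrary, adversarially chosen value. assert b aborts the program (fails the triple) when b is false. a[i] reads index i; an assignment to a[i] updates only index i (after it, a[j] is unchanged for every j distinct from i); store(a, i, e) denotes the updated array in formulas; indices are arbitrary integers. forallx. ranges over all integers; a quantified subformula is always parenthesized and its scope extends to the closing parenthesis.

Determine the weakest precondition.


Working backward. After the program, the postcondition (3*h + g + 4 < 3*r - 2 -> 3*h + 1 = 9) or (a[4] = 9 or q - 6 >= 2*h + 8) must hold; in canonical form it is (g + 3*h < 3*r - 6 -> 3*h = 8) or a[4] = 9 or q >= 2*h + 14.
Before q := 2*g: (g + 3*h < 3*r - 6 -> 3*h = 8) or a[4] = 9 or 2*g >= 2*h + 14
Before a[1] := 3*r - 1: (g + 3*h < 3*r - 6 -> 3*h = 8) or a[4] = 9 or 2*g >= 2*h + 14
Before assert g + r = r and 3*a[n] + 3 < -8: g = 0 and 3*a[n] < -11 and ((g + 3*h < 3*r - 6 -> 3*h = 8) or a[4] = 9 or 2*g >= 2*h + 14)
Before a[r + 1] := n + 1: g = 0 and 3*store(a, r + 1, n + 1)[n] < -11 and ((g + 3*h < 3*r - 6 -> 3*h = 8) or store(a, r + 1, n + 1)[4] = 9 or 2*g >= 2*h + 14)
Before havoc r: forall r_1. (g = 0 and 3*store(a, r_1 + 1, n + 1)[n] < -11 and ((g + 3*h < 3*r_1 - 6 -> 3*h = 8) or store(a, r_1 + 1, n + 1)[4] = 9 or 2*g >= 2*h + 14))
Before skip: forall r_1. (g = 0 and 3*store(a, r_1 + 1, n + 1)[n] < -11 and ((g + 3*h < 3*r_1 - 6 -> 3*h = 8) or store(a, r_1 + 1, n + 1)[4] = 9 or 2*g >= 2*h + 14))
Answer: WP = forall r_1. (g = 0 and 3*store(a, r_1 + 1, n + 1)[n] < -11 and ((g + 3*h < 3*r_1 - 6 -> 3*h = 8) or store(a, r_1 + 1, n + 1)[4] = 9 or 2*g >= 2*h + 14))


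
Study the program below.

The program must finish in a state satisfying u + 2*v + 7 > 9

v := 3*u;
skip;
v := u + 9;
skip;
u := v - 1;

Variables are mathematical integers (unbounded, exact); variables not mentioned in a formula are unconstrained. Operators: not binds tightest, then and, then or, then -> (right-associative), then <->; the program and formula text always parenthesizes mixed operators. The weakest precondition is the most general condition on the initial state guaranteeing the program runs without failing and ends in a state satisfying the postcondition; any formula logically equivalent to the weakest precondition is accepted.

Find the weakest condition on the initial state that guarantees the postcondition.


Working backward. After the program, the postcondition u + 2*v + 7 > 9 must hold; in canonical form it is u + 2*v > 2.
Before u := v - 1: 3*v > 3
Before skip: 3*v > 3
Before v := u + 9: 3*u > -24
Before skip: 3*u > -24
Before v := 3*u: 3*u > -24
Answer: WP = 3*u > -24


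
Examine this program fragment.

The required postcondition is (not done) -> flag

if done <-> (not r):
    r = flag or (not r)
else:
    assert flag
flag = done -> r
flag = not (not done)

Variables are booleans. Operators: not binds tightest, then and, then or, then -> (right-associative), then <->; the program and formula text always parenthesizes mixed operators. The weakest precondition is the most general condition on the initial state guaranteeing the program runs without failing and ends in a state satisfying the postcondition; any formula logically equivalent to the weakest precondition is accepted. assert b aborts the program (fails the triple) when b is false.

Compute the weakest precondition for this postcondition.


Working backward. After the program, (not done) -> flag must hold.
Before flag := not (not done): (not done) -> done
Before flag := done -> r: (not done) -> done
Then branch requires (not done) -> done; else branch requires flag and ((not done) -> done).
Before the if: ((done <-> (not r)) -> ((not done) -> done)) and ((not (done <-> (not r))) -> (flag and ((not done) -> done)))
Answer: WP = ((done <-> (not r)) -> ((not done) -> done)) and ((not (done <-> (not r))) -> (flag and ((not done) -> done)))


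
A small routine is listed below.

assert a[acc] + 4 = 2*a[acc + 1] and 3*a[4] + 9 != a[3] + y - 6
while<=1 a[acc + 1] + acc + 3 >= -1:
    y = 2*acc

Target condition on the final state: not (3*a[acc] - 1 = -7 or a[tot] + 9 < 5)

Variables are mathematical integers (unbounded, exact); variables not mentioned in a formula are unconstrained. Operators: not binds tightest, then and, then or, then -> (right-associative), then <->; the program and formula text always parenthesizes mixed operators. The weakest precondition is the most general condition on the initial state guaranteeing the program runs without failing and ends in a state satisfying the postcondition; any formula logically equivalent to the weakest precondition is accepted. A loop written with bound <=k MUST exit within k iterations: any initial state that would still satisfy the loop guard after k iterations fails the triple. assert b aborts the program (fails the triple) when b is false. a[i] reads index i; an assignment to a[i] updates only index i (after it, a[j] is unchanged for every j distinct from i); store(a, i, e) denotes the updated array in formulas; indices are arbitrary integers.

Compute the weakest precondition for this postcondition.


Working backward. After the program, the postcondition not (3*a[acc] - 1 = -7 or a[tot] + 9 < 5) must hold; in canonical form it is not (3*a[acc] = -6 or a[tot] < -4).
Before the loop (bound <=1), unroll the exhaustion recursion (WP_0 = exit-now case; WP_j = one more guarded iteration, up to j = 1):
  WP_0: (not (a[acc + 1] + acc >= -4)) and (not (3*a[acc] = -6 or a[tot] < -4))
  WP_1: (a[acc + 1] + acc >= -4 -> ((not (a[acc + 1] + acc >= -4)) and (not (3*a[acc] = -6 or a[tot] < -4)))) and ((not (a[acc + 1] + acc >= -4)) -> (not (3*a[acc] = -6 or a[tot] < -4)))
So before the loop: (a[acc + 1] + acc >= -4 -> ((not (a[acc + 1] + acc >= -4)) and (not (3*a[acc] = -6 or a[tot] < -4)))) and ((not (a[acc + 1] + acc >= -4)) -> (not (3*a[acc] = -6 or a[tot] < -4)))
Before assert a[acc] + 4 = 2*a[acc + 1] and 3*a[4] + 9 != a[3] + y - 6: a[acc] = 2*a[acc + 1] - 4 and 3*a[4] != a[3] + y - 15 and (a[acc + 1] + acc >= -4 -> ((not (a[acc + 1] + acc >= -4)) and (not (3*a[acc] = -6 or a[tot] < -4)))) and ((not (a[acc + 1] + acc >= -4)) -> (not (3*a[acc] = -6 or a[tot] < -4)))
Answer: WP = a[acc] = 2*a[acc + 1] - 4 and 3*a[4] != a[3] + y - 15 and (a[acc + 1] + acc >= -4 -> ((not (a[acc + 1] + acc >= -4)) and (not (3*a[acc] = -6 or a[tot] < -4)))) and ((not (a[acc + 1] + acc >= -4)) -> (not (3*a[acc] = -6 or a[tot] < -4)))


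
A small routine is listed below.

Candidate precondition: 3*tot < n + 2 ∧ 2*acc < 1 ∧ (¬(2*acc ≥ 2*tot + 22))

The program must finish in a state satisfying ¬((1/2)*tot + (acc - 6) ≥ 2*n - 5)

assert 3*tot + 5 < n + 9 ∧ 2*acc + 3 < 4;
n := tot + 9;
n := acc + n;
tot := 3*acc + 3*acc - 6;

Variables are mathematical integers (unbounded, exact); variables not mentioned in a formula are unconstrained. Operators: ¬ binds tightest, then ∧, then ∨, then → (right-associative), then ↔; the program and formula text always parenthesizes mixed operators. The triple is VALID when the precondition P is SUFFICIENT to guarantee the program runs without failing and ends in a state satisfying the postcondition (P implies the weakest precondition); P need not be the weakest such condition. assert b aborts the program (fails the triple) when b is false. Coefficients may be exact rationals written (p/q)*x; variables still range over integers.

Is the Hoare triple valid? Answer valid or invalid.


Working backward. After the program, the postcondition ¬((1/2)*tot + (acc - 6) ≥ 2*n - 5) must hold; in canonical form it is ¬(acc + (1/2)*tot ≥ 2*n + 1).
Before tot := 3*acc + 3*acc - 6: ¬(4*acc ≥ 2*n + 4)
Before n := acc + n: ¬(2*acc ≥ 2*n + 4)
Before n := tot + 9: ¬(2*acc ≥ 2*tot + 22)
Before assert 3*tot + 5 < n + 9 ∧ 2*acc + 3 < 4: 3*tot < n + 4 ∧ 2*acc < 1 ∧ (¬(2*acc ≥ 2*tot + 22))
The weakest precondition is 3*tot < n + 4 ∧ 2*acc < 1 ∧ (¬(2*acc ≥ 2*tot + 22)).
Check whether 3*tot < n + 2 ∧ 2*acc < 1 ∧ (¬(2*acc ≥ 2*tot + 22)) implies it.
Every state satisfying the precondition satisfies the weakest precondition: the implication holds.
Answer: valid


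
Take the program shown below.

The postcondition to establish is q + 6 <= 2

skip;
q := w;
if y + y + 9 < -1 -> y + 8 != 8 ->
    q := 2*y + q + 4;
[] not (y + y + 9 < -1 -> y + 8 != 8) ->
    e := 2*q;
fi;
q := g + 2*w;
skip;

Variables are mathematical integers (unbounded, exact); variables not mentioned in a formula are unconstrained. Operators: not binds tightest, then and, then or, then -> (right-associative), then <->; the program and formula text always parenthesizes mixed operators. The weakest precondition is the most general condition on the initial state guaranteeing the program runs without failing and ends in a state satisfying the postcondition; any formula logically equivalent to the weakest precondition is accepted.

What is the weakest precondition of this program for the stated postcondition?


Working backward. After the program, the postcondition q + 6 <= 2 must hold; in canonical form it is q <= -4.
Before skip: q <= -4
Before q := g + 2*w: g + 2*w <= -4
Then branch requires g + 2*w <= -4; else branch requires g + 2*w <= -4.
Before the if: ((2*y < -10 -> y != 0) -> g + 2*w <= -4) and ((not (2*y < -10 -> y != 0)) -> g + 2*w <= -4)
Before q := w: ((2*y < -10 -> y != 0) -> g + 2*w <= -4) and ((not (2*y < -10 -> y != 0)) -> g + 2*w <= -4)
Before skip: ((2*y < -10 -> y != 0) -> g + 2*w <= -4) and ((not (2*y < -10 -> y != 0)) -> g + 2*w <= -4)
Answer: WP = ((2*y < -10 -> y != 0) -> g + 2*w <= -4) and ((not (2*y < -10 -> y != 0)) -> g + 2*w <= -4)


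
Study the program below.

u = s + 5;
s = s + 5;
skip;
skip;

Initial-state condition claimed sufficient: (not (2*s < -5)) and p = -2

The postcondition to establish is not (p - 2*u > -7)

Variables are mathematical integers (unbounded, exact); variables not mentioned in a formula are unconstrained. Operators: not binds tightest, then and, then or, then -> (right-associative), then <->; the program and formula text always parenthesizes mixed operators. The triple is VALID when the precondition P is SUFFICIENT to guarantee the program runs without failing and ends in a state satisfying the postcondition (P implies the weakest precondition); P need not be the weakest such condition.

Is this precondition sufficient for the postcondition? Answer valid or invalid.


Working backward. After the program, the postcondition not (p - 2*u > -7) must hold; in canonical form it is not (p > 2*u - 7).
Before skip: not (p > 2*u - 7)
Before skip: not (p > 2*u - 7)
Before s := s + 5: not (p > 2*u - 7)
Before u := s + 5: not (p > 2*s + 3)
The weakest precondition is not (p > 2*s + 3).
Check whether (not (2*s < -5)) and p = -2 implies it.
Every state satisfying the precondition satisfies the weakest precondition: the implication holds.
Answer: valid


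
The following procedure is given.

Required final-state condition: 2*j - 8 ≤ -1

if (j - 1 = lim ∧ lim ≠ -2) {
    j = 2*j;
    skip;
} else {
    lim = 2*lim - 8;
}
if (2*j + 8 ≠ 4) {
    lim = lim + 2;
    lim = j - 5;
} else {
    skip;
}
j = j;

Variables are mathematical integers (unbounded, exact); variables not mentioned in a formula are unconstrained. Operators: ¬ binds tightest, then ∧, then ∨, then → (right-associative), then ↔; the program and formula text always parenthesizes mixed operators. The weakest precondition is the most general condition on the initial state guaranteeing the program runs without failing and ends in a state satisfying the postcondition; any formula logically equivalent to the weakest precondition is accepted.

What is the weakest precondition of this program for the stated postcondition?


Working backward. After the program, the postcondition 2*j - 8 ≤ -1 must hold; in canonical form it is 2*j ≤ 7.
Before j := j: 2*j ≤ 7
Then branch requires 2*j ≤ 7; else branch requires 2*j ≤ 7.
Before the if: (2*j ≠ -4 → 2*j ≤ 7) ∧ ((¬(2*j ≠ -4)) → 2*j ≤ 7)
Then branch requires (4*j ≠ -4 → 4*j ≤ 7) ∧ ((¬(4*j ≠ -4)) → 4*j ≤ 7); else branch requires (2*j ≠ -4 → 2*j ≤ 7) ∧ ((¬(2*j ≠ -4)) → 2*j ≤ 7).
Before the if: ((j = lim + 1 ∧ lim ≠ -2) → ((4*j ≠ -4 → 4*j ≤ 7) ∧ ((¬(4*j ≠ -4)) → 4*j ≤ 7))) ∧ ((¬(j = lim + 1 ∧ lim ≠ -2)) → ((2*j ≠ -4 → 2*j ≤ 7) ∧ ((¬(2*j ≠ -4)) → 2*j ≤ 7)))
Answer: WP = ((j = lim + 1 ∧ lim ≠ -2) → ((4*j ≠ -4 → 4*j ≤ 7) ∧ ((¬(4*j ≠ -4)) → 4*j ≤ 7))) ∧ ((¬(j = lim + 1 ∧ lim ≠ -2)) → ((2*j ≠ -4 → 2*j ≤ 7) ∧ ((¬(2*j ≠ -4)) → 2*j ≤ 7)))


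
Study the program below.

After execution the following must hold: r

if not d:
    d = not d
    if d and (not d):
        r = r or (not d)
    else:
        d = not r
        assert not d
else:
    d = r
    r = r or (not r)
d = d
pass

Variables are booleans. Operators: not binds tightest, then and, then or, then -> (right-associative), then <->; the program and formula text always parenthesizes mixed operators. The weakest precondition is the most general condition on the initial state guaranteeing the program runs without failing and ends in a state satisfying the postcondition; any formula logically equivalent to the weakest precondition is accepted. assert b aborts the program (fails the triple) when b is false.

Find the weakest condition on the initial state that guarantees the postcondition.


Working backward. After the program, r must hold.
Before skip: r
Before d := d: r
Then branch requires r; else branch requires true.
Before the if: (not d) -> r
Answer: WP = (not d) -> r


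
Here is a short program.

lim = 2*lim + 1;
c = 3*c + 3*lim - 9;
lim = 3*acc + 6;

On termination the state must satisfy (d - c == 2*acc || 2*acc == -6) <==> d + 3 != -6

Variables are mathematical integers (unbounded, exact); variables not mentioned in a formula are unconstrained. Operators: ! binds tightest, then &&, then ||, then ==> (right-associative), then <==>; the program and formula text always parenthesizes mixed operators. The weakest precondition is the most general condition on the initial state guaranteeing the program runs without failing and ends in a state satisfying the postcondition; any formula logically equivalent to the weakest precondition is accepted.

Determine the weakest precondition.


Working backward. After the program, the postcondition (d - c == 2*acc || 2*acc == -6) <==> d + 3 != -6 must hold; in canonical form it is (d == 2*acc + c || 2*acc == -6) <==> d != -9.
Before lim := 3*acc + 6: (d == 2*acc + c || 2*acc == -6) <==> d != -9
Before c := 3*c + 3*lim - 9: (d == 2*acc + 3*c + 3*lim - 9 || 2*acc == -6) <==> d != -9
Before lim := 2*lim + 1: (d == 2*acc + 3*c + 6*lim - 6 || 2*acc == -6) <==> d != -9
Answer: WP = (d == 2*acc + 3*c + 6*lim - 6 || 2*acc == -6) <==> d != -9


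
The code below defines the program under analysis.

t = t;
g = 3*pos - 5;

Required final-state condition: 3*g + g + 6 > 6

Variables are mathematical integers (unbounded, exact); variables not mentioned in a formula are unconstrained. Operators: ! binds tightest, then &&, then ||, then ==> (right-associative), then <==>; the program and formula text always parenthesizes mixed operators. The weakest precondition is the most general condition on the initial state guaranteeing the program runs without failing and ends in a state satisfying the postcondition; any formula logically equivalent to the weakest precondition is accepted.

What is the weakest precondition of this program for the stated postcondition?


Working backward. After the program, the postcondition 3*g + g + 6 > 6 must hold; in canonical form it is 4*g > 0.
Before g := 3*pos - 5: 12*pos > 20
Before t := t: 12*pos > 20
Answer: WP = 12*pos > 20


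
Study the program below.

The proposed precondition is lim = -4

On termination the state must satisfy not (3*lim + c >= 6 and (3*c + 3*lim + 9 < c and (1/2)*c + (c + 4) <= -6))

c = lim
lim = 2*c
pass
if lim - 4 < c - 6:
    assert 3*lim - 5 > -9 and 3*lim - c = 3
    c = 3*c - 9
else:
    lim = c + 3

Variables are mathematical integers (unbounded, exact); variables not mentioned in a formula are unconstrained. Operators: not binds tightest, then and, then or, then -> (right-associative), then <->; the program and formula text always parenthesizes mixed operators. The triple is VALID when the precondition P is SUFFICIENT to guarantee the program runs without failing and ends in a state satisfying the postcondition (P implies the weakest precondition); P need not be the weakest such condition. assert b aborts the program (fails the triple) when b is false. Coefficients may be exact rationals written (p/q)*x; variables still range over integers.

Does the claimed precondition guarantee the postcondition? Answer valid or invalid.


Working backward. After the program, the postcondition not (3*lim + c >= 6 and (3*c + 3*lim + 9 < c and (1/2)*c + (c + 4) <= -6)) must hold; in canonical form it is not (c + 3*lim >= 6 and 2*c + 3*lim < -9 and (3/2)*c <= -10).
Then branch requires 3*lim > -4 and 3*lim = c + 3 and (not (3*c + 3*lim >= 15 and 6*c + 3*lim < 9 and (9/2)*c <= 7/2)); else branch requires not (4*c >= -3 and 5*c < -18 and (3/2)*c <= -10).
Before the if: (lim < c - 2 -> (3*lim > -4 and 3*lim = c + 3 and (not (3*c + 3*lim >= 15 and 6*c + 3*lim < 9 and (9/2)*c <= 7/2)))) and ((not (lim < c - 2)) -> (not (4*c >= -3 and 5*c < -18 and (3/2)*c <= -10)))
Before skip: (lim < c - 2 -> (3*lim > -4 and 3*lim = c + 3 and (not (3*c + 3*lim >= 15 and 6*c + 3*lim < 9 and (9/2)*c <= 7/2)))) and ((not (lim < c - 2)) -> (not (4*c >= -3 and 5*c < -18 and (3/2)*c <= -10)))
Before lim := 2*c: (c < -2 -> (6*c > -4 and 5*c = 3 and (not (9*c >= 15 and 12*c < 9 and (9/2)*c <= 7/2)))) and ((not (c < -2)) -> (not (4*c >= -3 and 5*c < -18 and (3/2)*c <= -10)))
Before c := lim: (lim < -2 -> (6*lim > -4 and 5*lim = 3 and (not (9*lim >= 15 and 12*lim < 9 and (9/2)*lim <= 7/2)))) and ((not (lim < -2)) -> (not (4*lim >= -3 and 5*lim < -18 and (3/2)*lim <= -10)))
The weakest precondition is (lim < -2 -> (6*lim > -4 and 5*lim = 3 and (not (9*lim >= 15 and 12*lim < 9 and (9/2)*lim <= 7/2)))) and ((not (lim < -2)) -> (not (4*lim >= -3 and 5*lim < -18 and (3/2)*lim <= -10))).
Check whether lim = -4 implies it.
Countermodel: at the initial state lim = -4, the precondition holds but the weakest precondition fails.
Answer: invalid


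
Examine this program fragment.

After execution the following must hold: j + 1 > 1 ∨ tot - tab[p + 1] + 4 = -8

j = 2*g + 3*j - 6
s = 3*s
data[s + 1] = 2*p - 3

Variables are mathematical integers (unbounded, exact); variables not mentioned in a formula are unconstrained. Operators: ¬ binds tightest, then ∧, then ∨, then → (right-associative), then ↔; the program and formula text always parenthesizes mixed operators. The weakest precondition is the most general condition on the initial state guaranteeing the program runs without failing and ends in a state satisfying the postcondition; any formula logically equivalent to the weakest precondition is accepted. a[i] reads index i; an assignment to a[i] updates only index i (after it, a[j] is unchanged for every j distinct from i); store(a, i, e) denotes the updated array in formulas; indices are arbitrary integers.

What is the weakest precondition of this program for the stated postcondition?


Working backward. After the program, the postcondition j + 1 > 1 ∨ tot - tab[p + 1] + 4 = -8 must hold; in canonical form it is j > 0 ∨ tot = tab[p + 1] - 12.
Before data[s + 1] := 2*p - 3: j > 0 ∨ tot = tab[p + 1] - 12
Before s := 3*s: j > 0 ∨ tot = tab[p + 1] - 12
Before j := 2*g + 3*j - 6: 2*g + 3*j > 6 ∨ tot = tab[p + 1] - 12
Answer: WP = 2*g + 3*j > 6 ∨ tot = tab[p + 1] - 12


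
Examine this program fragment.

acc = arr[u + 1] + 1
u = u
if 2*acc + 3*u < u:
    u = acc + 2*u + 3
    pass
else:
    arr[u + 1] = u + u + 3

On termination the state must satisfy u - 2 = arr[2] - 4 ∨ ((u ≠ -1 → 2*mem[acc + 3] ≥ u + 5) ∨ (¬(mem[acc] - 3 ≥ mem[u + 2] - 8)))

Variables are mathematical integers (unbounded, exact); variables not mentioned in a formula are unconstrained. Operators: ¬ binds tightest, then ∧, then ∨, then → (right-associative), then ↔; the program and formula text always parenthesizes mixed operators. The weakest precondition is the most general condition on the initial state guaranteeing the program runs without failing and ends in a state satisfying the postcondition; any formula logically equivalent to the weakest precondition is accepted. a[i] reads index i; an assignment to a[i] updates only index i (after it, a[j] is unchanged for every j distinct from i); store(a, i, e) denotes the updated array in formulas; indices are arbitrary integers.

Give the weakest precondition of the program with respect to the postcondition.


Working backward. After the program, the postcondition u - 2 = arr[2] - 4 ∨ ((u ≠ -1 → 2*mem[acc + 3] ≥ u + 5) ∨ (¬(mem[acc] - 3 ≥ mem[u + 2] - 8))) must hold; in canonical form it is u = arr[2] - 2 ∨ (u ≠ -1 → 2*mem[acc + 3] ≥ u + 5) ∨ (¬(mem[acc] ≥ mem[u + 2] - 5)).
Then branch requires acc + 2*u = arr[2] - 5 ∨ (acc + 2*u ≠ -4 → 2*mem[acc + 3] ≥ acc + 2*u + 8) ∨ (¬(mem[acc] ≥ mem[acc + 2*u + 5] - 5)); else branch requires u = store(arr, u + 1, 2*u + 3)[2] - 2 ∨ (u ≠ -1 → 2*mem[acc + 3] ≥ u + 5) ∨ (¬(mem[acc] ≥ mem[u + 2] - 5)).
Before the if: (2*acc + 2*u < 0 → (acc + 2*u = arr[2] - 5 ∨ (acc + 2*u ≠ -4 → 2*mem[acc + 3] ≥ acc + 2*u + 8) ∨ (¬(mem[acc] ≥ mem[acc + 2*u + 5] - 5)))) ∧ ((¬(2*acc + 2*u < 0)) → (u = store(arr, u + 1, 2*u + 3)[2] - 2 ∨ (u ≠ -1 → 2*mem[acc + 3] ≥ u + 5) ∨ (¬(mem[acc] ≥ mem[u + 2] - 5))))
Before u := u: (2*acc + 2*u < 0 → (acc + 2*u = arr[2] - 5 ∨ (acc + 2*u ≠ -4 → 2*mem[acc + 3] ≥ acc + 2*u + 8) ∨ (¬(mem[acc] ≥ mem[acc + 2*u + 5] - 5)))) ∧ ((¬(2*acc + 2*u < 0)) → (u = store(arr, u + 1, 2*u + 3)[2] - 2 ∨ (u ≠ -1 → 2*mem[acc + 3] ≥ u + 5) ∨ (¬(mem[acc] ≥ mem[u + 2] - 5))))
Before acc := arr[u + 1] + 1: (2*arr[u + 1] + 2*u < -2 → (arr[u + 1] + 2*u = arr[2] - 6 ∨ (arr[u + 1] + 2*u ≠ -5 → 2*mem[arr[u + 1] + 4] ≥ arr[u + 1] + 2*u + 9) ∨ (¬(mem[arr[u + 1] + 1] ≥ mem[arr[u + 1] + 2*u + 6] - 5)))) ∧ ((¬(2*arr[u + 1] + 2*u < -2)) → (u = store(arr, u + 1, 2*u + 3)[2] - 2 ∨ (u ≠ -1 → 2*mem[arr[u + 1] + 4] ≥ u + 5) ∨ (¬(mem[arr[u + 1] + 1] ≥ mem[u + 2] - 5))))
Answer: WP = (2*arr[u + 1] + 2*u < -2 → (arr[u + 1] + 2*u = arr[2] - 6 ∨ (arr[u + 1] + 2*u ≠ -5 → 2*mem[arr[u + 1] + 4] ≥ arr[u + 1] + 2*u + 9) ∨ (¬(mem[arr[u + 1] + 1] ≥ mem[arr[u + 1] + 2*u + 6] - 5)))) ∧ ((¬(2*arr[u + 1] + 2*u < -2)) → (u = store(arr, u + 1, 2*u + 3)[2] - 2 ∨ (u ≠ -1 → 2*mem[arr[u + 1] + 4] ≥ u + 5) ∨ (¬(mem[arr[u + 1] + 1] ≥ mem[u + 2] - 5))))
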